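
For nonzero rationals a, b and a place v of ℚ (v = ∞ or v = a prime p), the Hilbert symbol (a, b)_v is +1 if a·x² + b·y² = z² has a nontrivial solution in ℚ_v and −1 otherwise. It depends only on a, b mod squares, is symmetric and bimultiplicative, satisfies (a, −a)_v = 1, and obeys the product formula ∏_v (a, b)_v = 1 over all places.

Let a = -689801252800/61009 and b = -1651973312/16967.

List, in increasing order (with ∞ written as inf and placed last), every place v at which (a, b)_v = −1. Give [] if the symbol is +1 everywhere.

[43, inf]

Mod squares: a ≡ -1927, b ≡ -82861. Check v ∈ {∞, 2, 5, 11, 13, 19, 41, 43, 47}.
v=2: v_2(a)=6, v_2(b)=6; units ≡ 1, 3 (mod 8); ε·ε+αω+βω = 0·1+6·1+6·0 ≡ 0  ⇒  (a,b)_2 = +1.
v=5: a=5^2·(≡2), b=5^0·(≡4) mod 5; (2|5)=-1, (4|5)=+1; (−1)^{2·0·2}·(-1)^0·(+1)^2 = +1.
v=43: a=43^2·(≡29), b=43^1·(≡37) mod 43; (29|43)=-1, (37|43)=-1; (−1)^{2·1·21}·(-1)^1·(-1)^2 = -1.
v=41: a=41^1·(≡7), b=41^1·(≡38) mod 41; (7|41)=-1, (38|41)=-1; (−1)^{1·1·20}·(-1)^1·(-1)^1 = +1.
v=19: a=19^-2·(≡7), b=19^-2·(≡11) mod 19; (7|19)=+1, (11|19)=+1; (−1)^{-2·-2·9}·(+1)^-2·(+1)^-2 = +1.
v=∞: -1927 < 0 and -82861 < 0  ⇒  (a,b)_∞ = -1.
v=47: a=47^1·(≡36), b=47^-1·(≡23) mod 47; (36|47)=+1, (23|47)=-1; (−1)^{1·-1·23}·(+1)^-1·(-1)^1 = +1.
v=13: a=13^-2·(≡12), b=13^0·(≡12) mod 13; (12|13)=+1, (12|13)=+1; (−1)^{-2·0·6}·(+1)^0·(+1)^-2 = +1.
v=11: a=11^2·(≡4), b=11^4·(≡10) mod 11; (4|11)=+1, (10|11)=-1; (−1)^{2·4·5}·(+1)^4·(-1)^2 = +1.
(-1927, -82861 / ℚ) ramifies at {43, ∞}: a division algebra.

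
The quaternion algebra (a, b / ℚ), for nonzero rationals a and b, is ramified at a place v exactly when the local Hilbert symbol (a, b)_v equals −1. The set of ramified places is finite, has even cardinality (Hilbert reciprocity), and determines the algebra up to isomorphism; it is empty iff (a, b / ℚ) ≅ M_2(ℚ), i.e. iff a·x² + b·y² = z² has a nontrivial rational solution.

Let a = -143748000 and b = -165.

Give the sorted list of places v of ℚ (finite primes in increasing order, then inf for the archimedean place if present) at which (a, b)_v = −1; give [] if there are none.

[5, inf]

Mod squares: a ≡ -330, b ≡ -165. Check v ∈ {∞, 2, 3, 5, 11}.
v=∞: -330 < 0 and -165 < 0  ⇒  (a,b)_∞ = -1.
v=5: a=5^3·(≡1), b=5^1·(≡2) mod 5; (1|5)=+1, (2|5)=-1; (−1)^{3·1·2}·(+1)^1·(-1)^3 = -1.
v=11: a=11^3·(≡9), b=11^1·(≡7) mod 11; (9|11)=+1, (7|11)=-1; (−1)^{3·1·5}·(+1)^1·(-1)^3 = +1.
v=3: a=3^3·(≡1), b=3^1·(≡2) mod 3; (1|3)=+1, (2|3)=-1; (−1)^{3·1·1}·(+1)^1·(-1)^3 = +1.
v=2: v_2(a)=5, v_2(b)=0; units ≡ 3, 3 (mod 8); ε·ε+αω+βω = 1·1+5·1+0·1 ≡ 0  ⇒  (a,b)_2 = +1.
Ram(-330, -165) = {5, ∞}; no ℚ_5-point on the conic.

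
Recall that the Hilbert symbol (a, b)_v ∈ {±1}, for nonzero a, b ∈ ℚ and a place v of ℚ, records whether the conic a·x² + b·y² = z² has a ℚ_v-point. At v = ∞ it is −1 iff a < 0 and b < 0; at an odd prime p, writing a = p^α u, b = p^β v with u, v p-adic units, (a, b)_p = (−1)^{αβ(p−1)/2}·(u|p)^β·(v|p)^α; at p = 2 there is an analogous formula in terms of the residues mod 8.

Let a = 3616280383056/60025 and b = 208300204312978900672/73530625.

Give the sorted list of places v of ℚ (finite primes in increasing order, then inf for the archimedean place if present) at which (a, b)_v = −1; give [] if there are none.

Mod squares: a ≡ 69, b ≡ 43. Check v ∈ {∞, 2, 3, 5, 7, 11, 19, 23, 43}.
v=19: a=19^0·(≡3), b=19^2·(≡1) mod 19; (3|19)=-1, (1|19)=+1; (−1)^{0·2·9}·(-1)^2·(+1)^0 = +1.
v=11: a=11^6·(≡9), b=11^8·(≡6) mod 11; (9|11)=+1, (6|11)=-1; (−1)^{6·8·5}·(+1)^8·(-1)^6 = +1.
v=2: v_2(a)=4, v_2(b)=6; units ≡ 5, 3 (mod 8); ε·ε+αω+βω = 0·1+4·1+6·1 ≡ 0  ⇒  (a,b)_2 = +1.
v=23: a=23^1·(≡9), b=23^2·(≡22) mod 23; (9|23)=+1, (22|23)=-1; (−1)^{1·2·11}·(+1)^2·(-1)^1 = -1.
v=3: a=3^1·(≡2), b=3^0·(≡1) mod 3; (2|3)=-1, (1|3)=+1; (−1)^{1·0·1}·(-1)^0·(+1)^1 = +1.
v=5: a=5^-2·(≡1), b=5^-4·(≡3) mod 5; (1|5)=+1, (3|5)=-1; (−1)^{-2·-4·2}·(+1)^-4·(-1)^-2 = +1.
v=43: a=43^2·(≡33), b=43^3·(≡21) mod 43; (33|43)=-1, (21|43)=+1; (−1)^{2·3·21}·(-1)^3·(+1)^2 = -1.
v=7: a=7^-4·(≡3), b=7^-6·(≡2) mod 7; (3|7)=-1, (2|7)=+1; (−1)^{-4·-6·3}·(-1)^-6·(+1)^-4 = +1.
v=∞: 69 > 0 and 43 > 0  ⇒  (a,b)_∞ = +1.
(69, 43 / ℚ) ramifies at {23, 43}: a division algebra.

[23, 43]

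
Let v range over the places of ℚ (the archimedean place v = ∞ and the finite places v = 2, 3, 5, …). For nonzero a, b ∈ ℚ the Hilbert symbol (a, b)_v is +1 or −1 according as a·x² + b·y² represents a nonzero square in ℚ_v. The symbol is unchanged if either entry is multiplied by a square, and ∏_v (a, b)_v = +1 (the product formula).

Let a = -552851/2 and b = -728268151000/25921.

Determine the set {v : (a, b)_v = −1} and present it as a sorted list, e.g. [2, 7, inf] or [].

[5, 13, 23, 31, 37, inf]

Mod squares: a ≡ -598, b ≡ -149110. Check v ∈ {∞, 2, 5, 7, 13, 17, 23, 31, 37, 43}.
v=5: a=5^0·(≡2), b=5^3·(≡2) mod 5; (2|5)=-1, (2|5)=-1; (−1)^{0·3·2}·(-1)^3·(-1)^0 = -1.
v=∞: -598 < 0 and -149110 < 0  ⇒  (a,b)_∞ = -1.
v=31: a=31^0·(≡17), b=31^1·(≡12) mod 31; (17|31)=-1, (12|31)=-1; (−1)^{0·1·15}·(-1)^1·(-1)^0 = -1.
v=43: a=43^2·(≡1), b=43^0·(≡21) mod 43; (1|43)=+1, (21|43)=+1; (−1)^{2·0·21}·(+1)^0·(+1)^2 = +1.
v=2: v_2(a)=-1, v_2(b)=3; units ≡ 5, 5 (mod 8); ε·ε+αω+βω = 0·0+-1·1+3·1 ≡ 0  ⇒  (a,b)_2 = +1.
v=23: a=23^1·(≡22), b=23^-2·(≡14) mod 23; (22|23)=-1, (14|23)=-1; (−1)^{1·-2·11}·(-1)^-2·(-1)^1 = -1.
v=7: a=7^0·(≡1), b=7^-2·(≡4) mod 7; (1|7)=+1, (4|7)=+1; (−1)^{0·-2·3}·(+1)^-2·(+1)^0 = +1.
v=37: a=37^0·(≡20), b=37^1·(≡9) mod 37; (20|37)=-1, (9|37)=+1; (−1)^{0·1·18}·(-1)^1·(+1)^0 = -1.
v=17: a=17^0·(≡3), b=17^2·(≡10) mod 17; (3|17)=-1, (10|17)=-1; (−1)^{0·2·8}·(-1)^2·(-1)^0 = +1.
v=13: a=13^1·(≡11), b=13^3·(≡4) mod 13; (11|13)=-1, (4|13)=+1; (−1)^{1·3·6}·(-1)^3·(+1)^1 = -1.
|Ram(-598, -149110)| = 6, even; anisotropic at {5, 13, 23, 31, 37, ∞}.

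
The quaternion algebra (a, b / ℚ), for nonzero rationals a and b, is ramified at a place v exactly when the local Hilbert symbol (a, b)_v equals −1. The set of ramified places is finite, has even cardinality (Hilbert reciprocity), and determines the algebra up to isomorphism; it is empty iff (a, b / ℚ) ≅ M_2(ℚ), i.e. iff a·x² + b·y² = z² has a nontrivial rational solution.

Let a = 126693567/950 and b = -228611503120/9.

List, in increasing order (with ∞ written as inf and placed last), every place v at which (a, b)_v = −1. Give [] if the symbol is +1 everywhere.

[7, 41]

(a, b) ≡ (222794, -5950945) mod (ℚ^×)²; places V = {2, 3, 5, 7, 11, 13, 19, 29, 41, ∞}.
(a,b)_5: α=-2, u≡4; β=1, v≡4 (mod 5); (4|5)=+1, (4|5)=+1; sign (−1)^0·+1^1·+1^-2 = +1.
(a,b)_7: α=4, u≡3; β=5, v≡1 (mod 7); (3|7)=-1, (1|7)=+1; sign (−1)^0·-1^5·+1^4 = -1.
(a,b)_∞: sgn(222794)=+, sgn(-5950945)=−, so +1.
(a,b)_29: α=0, u≡22; β=1, v≡1 (mod 29); (22|29)=+1, (1|29)=+1; sign (−1)^0·+1^1·+1^0 = +1.
(a,b)_2: α=-1, β=4; u≡5, v≡7 (mod 8); ε(u)ε(v)=0·1, αω(v)=-1·0, βω(u)=4·1; sum ≡ 0  ⇒  +1.
(a,b)_19: α=-1, u≡15; β=0, v≡9 (mod 19); (15|19)=-1, (9|19)=+1; sign (−1)^0·-1^0·+1^-1 = +1.
(a,b)_11: α=1, u≡9; β=1, v≡8 (mod 11); (9|11)=+1, (8|11)=-1; sign (−1)^1·+1^1·-1^1 = +1.
(a,b)_3: α=2, u≡2; β=-2, v≡2 (mod 3); (2|3)=-1, (2|3)=-1; sign (−1)^0·-1^-2·-1^2 = +1.
(a,b)_41: α=1, u≡35; β=1, v≡37 (mod 41); (35|41)=-1, (37|41)=+1; sign (−1)^0·-1^1·+1^1 = -1.
(a,b)_13: α=1, u≡1; β=1, v≡12 (mod 13); (1|13)=+1, (12|13)=+1; sign (−1)^0·+1^1·+1^1 = +1.
Ram(222794, -5950945) = {7, 41}; no ℚ_7-point on the conic.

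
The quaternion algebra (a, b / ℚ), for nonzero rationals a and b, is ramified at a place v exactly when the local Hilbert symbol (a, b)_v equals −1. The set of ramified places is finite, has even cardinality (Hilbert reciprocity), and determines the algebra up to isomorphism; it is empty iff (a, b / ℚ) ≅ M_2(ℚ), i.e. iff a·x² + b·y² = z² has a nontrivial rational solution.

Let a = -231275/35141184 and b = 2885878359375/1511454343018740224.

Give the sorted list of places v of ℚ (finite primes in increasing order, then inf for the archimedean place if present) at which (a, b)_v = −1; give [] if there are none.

[2, 13]

(a, b) ≡ (-11, 390) mod (ℚ^×)²; places V = {2, 3, 5, 11, 13, 19, 29, ∞}.
(a,b)_11: α=1, u≡7; β=4, v≡9 (mod 11); (7|11)=-1, (9|11)=+1; sign (−1)^0·-1^4·+1^1 = +1.
(a,b)_29: α=2, u≡14; β=2, v≡28 (mod 29); (14|29)=-1, (28|29)=+1; sign (−1)^0·-1^2·+1^2 = +1.
(a,b)_3: α=-2, u≡1; β=1, v≡1 (mod 3); (1|3)=+1, (1|3)=+1; sign (−1)^0·+1^1·+1^-2 = +1.
(a,b)_5: α=2, u≡1; β=7, v≡2 (mod 5); (1|5)=+1, (2|5)=-1; sign (−1)^0·+1^7·-1^2 = +1.
(a,b)_13: α=-2, u≡8; β=-7, v≡3 (mod 13); (8|13)=-1, (3|13)=+1; sign (−1)^0·-1^-7·+1^-2 = -1.
(a,b)_∞: sgn(-11)=−, sgn(390)=+, so +1.
(a,b)_2: α=-6, β=-9; u≡5, v≡3 (mod 8); ε(u)ε(v)=0·1, αω(v)=-6·1, βω(u)=-9·1; sum ≡ 1  ⇒  -1.
(a,b)_19: α=-2, u≡18; β=-6, v≡2 (mod 19); (18|19)=-1, (2|19)=-1; sign (−1)^0·-1^-6·-1^-2 = +1.
(-11, 390 / ℚ) ramifies at {2, 13}: a division algebra.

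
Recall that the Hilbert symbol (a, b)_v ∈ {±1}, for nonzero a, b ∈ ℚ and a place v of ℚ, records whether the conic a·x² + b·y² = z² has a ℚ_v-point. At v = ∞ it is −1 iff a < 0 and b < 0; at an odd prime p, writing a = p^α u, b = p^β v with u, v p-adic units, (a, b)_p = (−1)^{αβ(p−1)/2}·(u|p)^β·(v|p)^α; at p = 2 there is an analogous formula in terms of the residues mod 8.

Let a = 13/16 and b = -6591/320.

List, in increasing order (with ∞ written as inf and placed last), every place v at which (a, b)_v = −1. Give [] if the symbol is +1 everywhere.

[5, 13]

Mod squares: a ≡ 13, b ≡ -195. Check v ∈ {∞, 2, 3, 5, 13}.
v=2: v_2(a)=-4, v_2(b)=-6; units ≡ 5, 5 (mod 8); ε·ε+αω+βω = 0·0+-4·1+-6·1 ≡ 0  ⇒  (a,b)_2 = +1.
v=13: a=13^1·(≡9), b=13^3·(≡11) mod 13; (9|13)=+1, (11|13)=-1; (−1)^{1·3·6}·(+1)^3·(-1)^1 = -1.
v=5: a=5^0·(≡3), b=5^-1·(≡1) mod 5; (3|5)=-1, (1|5)=+1; (−1)^{0·-1·2}·(-1)^-1·(+1)^0 = -1.
v=3: a=3^0·(≡1), b=3^1·(≡1) mod 3; (1|3)=+1, (1|3)=+1; (−1)^{0·1·1}·(+1)^1·(+1)^0 = +1.
v=∞: 13 > 0 and -195 < 0  ⇒  (a,b)_∞ = +1.
Ram(13, -195) = {5, 13}; no ℚ_5-point on the conic.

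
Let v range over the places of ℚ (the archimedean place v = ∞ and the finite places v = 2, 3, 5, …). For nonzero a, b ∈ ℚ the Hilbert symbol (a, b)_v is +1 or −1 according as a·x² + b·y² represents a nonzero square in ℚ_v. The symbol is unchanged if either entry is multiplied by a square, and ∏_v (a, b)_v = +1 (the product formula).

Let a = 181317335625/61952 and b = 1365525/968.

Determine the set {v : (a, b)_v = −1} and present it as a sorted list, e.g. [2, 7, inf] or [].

(a, b) ≡ (34, 42) mod (ℚ^×)²; places V = {2, 3, 5, 7, 11, 17, ∞}.
(a,b)_5: α=4, u≡1; β=2, v≡2 (mod 5); (1|5)=+1, (2|5)=-1; sign (−1)^0·+1^2·-1^4 = +1.
(a,b)_3: α=10, u≡1; β=3, v≡2 (mod 3); (1|3)=+1, (2|3)=-1; sign (−1)^0·+1^3·-1^10 = +1.
(a,b)_2: α=-9, β=-3; u≡1, v≡5 (mod 8); ε(u)ε(v)=0·0, αω(v)=-9·1, βω(u)=-3·0; sum ≡ 1  ⇒  -1.
(a,b)_7: α=0, u≡3; β=1, v≡3 (mod 7); (3|7)=-1, (3|7)=-1; sign (−1)^0·-1^1·-1^0 = -1.
(a,b)_11: α=-2, u≡5; β=-2, v≡5 (mod 11); (5|11)=+1, (5|11)=+1; sign (−1)^0·+1^-2·+1^-2 = +1.
(a,b)_∞: sgn(34)=+, sgn(42)=+, so +1.
(a,b)_17: α=3, u≡9; β=2, v≡1 (mod 17); (9|17)=+1, (1|17)=+1; sign (−1)^0·+1^2·+1^3 = +1.
Ram(34, 42) = {2, 7}; no ℚ_2-point on the conic.

[2, 7]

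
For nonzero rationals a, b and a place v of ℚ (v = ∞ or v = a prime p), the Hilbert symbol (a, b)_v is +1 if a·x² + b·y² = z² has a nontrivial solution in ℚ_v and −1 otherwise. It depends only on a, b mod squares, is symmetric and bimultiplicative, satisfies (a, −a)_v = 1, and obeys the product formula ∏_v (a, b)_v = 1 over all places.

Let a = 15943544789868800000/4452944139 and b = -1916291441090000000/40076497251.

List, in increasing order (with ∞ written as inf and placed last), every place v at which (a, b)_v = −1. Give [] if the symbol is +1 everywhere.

[2, 5, 13, 19]

(a, b) ≡ (71630, -5510) mod (ℚ^×)²; places V = {2, 3, 5, 7, 13, 19, 29, 37, ∞}.
(a,b)_7: α=-2, u≡5; β=-2, v≡5 (mod 7); (5|7)=-1, (5|7)=-1; sign (−1)^0·-1^-2·-1^-2 = +1.
(a,b)_13: α=7, u≡8; β=6, v≡8 (mod 13); (8|13)=-1, (8|13)=-1; sign (−1)^0·-1^6·-1^7 = -1.
(a,b)_∞: sgn(71630)=+, sgn(-5510)=−, so +1.
(a,b)_37: α=2, u≡15; β=2, v≡25 (mod 37); (15|37)=-1, (25|37)=+1; sign (−1)^0·-1^2·+1^2 = +1.
(a,b)_3: α=-14, u≡2; β=-16, v≡1 (mod 3); (2|3)=-1, (1|3)=+1; sign (−1)^0·-1^-16·+1^-14 = +1.
(a,b)_2: α=11, β=7; u≡7, v≡5 (mod 8); ε(u)ε(v)=1·0, αω(v)=11·1, βω(u)=7·0; sum ≡ 1  ⇒  -1.
(a,b)_5: α=5, u≡4; β=7, v≡3 (mod 5); (4|5)=+1, (3|5)=-1; sign (−1)^0·+1^7·-1^5 = -1.
(a,b)_19: α=-1, u≡8; β=-1, v≡18 (mod 19); (8|19)=-1, (18|19)=-1; sign (−1)^1·-1^-1·-1^-1 = -1.
(a,b)_29: α=1, u≡9; β=1, v≡24 (mod 29); (9|29)=+1, (24|29)=+1; sign (−1)^0·+1^1·+1^1 = +1.
|Ram(71630, -5510)| = 4, even; anisotropic at {2, 5, 13, 19}.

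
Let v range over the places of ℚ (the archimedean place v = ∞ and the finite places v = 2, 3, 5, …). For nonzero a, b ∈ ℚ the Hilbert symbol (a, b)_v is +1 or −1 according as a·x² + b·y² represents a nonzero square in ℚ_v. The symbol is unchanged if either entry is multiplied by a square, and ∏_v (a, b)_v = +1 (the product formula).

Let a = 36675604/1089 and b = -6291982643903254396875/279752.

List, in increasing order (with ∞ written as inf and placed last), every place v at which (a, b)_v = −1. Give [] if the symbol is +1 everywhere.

(a, b) ≡ (9541, -11735430) mod (ℚ^×)²; places V = {2, 3, 5, 7, 11, 17, 29, 31, 41, 47, ∞}.
(a,b)_∞: sgn(9541)=+, sgn(-11735430)=−, so +1.
(a,b)_2: α=2, β=-3; u≡5, v≡5 (mod 8); ε(u)ε(v)=0·0, αω(v)=2·1, βω(u)=-3·1; sum ≡ 1  ⇒  -1.
(a,b)_7: α=1, u≡3; β=1, v≡5 (mod 7); (3|7)=-1, (5|7)=-1; sign (−1)^1·-1^1·-1^1 = -1.
(a,b)_47: α=1, u≡40; β=3, v≡3 (mod 47); (40|47)=-1, (3|47)=+1; sign (−1)^1·-1^3·+1^1 = +1.
(a,b)_3: α=-2, u≡1; β=1, v≡1 (mod 3); (1|3)=+1, (1|3)=+1; sign (−1)^0·+1^1·+1^-2 = +1.
(a,b)_11: α=-2, u≡1; β=-2, v≡2 (mod 11); (1|11)=+1, (2|11)=-1; sign (−1)^0·+1^-2·-1^-2 = +1.
(a,b)_31: α=2, u≡24; β=4, v≡13 (mod 31); (24|31)=-1, (13|31)=-1; sign (−1)^0·-1^4·-1^2 = +1.
(a,b)_41: α=0, u≡7; β=1, v≡32 (mod 41); (7|41)=-1, (32|41)=+1; sign (−1)^0·-1^1·+1^0 = -1.
(a,b)_29: α=1, u≡10; β=3, v≡6 (mod 29); (10|29)=-1, (6|29)=+1; sign (−1)^0·-1^3·+1^1 = -1.
(a,b)_17: α=0, u≡8; β=-2, v≡11 (mod 17); (8|17)=+1, (11|17)=-1; sign (−1)^0·+1^-2·-1^0 = +1.
(a,b)_5: α=0, u≡1; β=5, v≡4 (mod 5); (1|5)=+1, (4|5)=+1; sign (−1)^0·+1^5·+1^0 = +1.
|Ram(9541, -11735430)| = 4, even; anisotropic at {2, 7, 29, 41}.

[2, 7, 29, 41]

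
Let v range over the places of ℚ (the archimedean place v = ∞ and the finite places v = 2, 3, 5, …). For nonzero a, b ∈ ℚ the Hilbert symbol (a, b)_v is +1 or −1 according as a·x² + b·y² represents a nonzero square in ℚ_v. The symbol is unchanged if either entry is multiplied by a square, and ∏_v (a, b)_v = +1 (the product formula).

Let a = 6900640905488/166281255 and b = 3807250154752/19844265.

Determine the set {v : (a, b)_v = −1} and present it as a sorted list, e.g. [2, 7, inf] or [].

[5, 11, 23, 29]

Mod squares: a ≡ 697015, b ≡ 2091045. Check v ∈ {∞, 2, 3, 5, 7, 11, 17, 19, 23, 29, 41}.
v=5: a=5^-1·(≡3), b=5^-1·(≡4) mod 5; (3|5)=-1, (4|5)=+1; (−1)^{-1·-1·2}·(-1)^-1·(+1)^-1 = -1.
v=7: a=7^-4·(≡2), b=7^-4·(≡6) mod 7; (2|7)=+1, (6|7)=-1; (−1)^{-4·-4·3}·(+1)^-4·(-1)^-4 = +1.
v=19: a=19^-1·(≡13), b=19^-1·(≡16) mod 19; (13|19)=-1, (16|19)=+1; (−1)^{-1·-1·9}·(-1)^-1·(+1)^-1 = +1.
v=23: a=23^1·(≡21), b=23^1·(≡14) mod 23; (21|23)=-1, (14|23)=-1; (−1)^{1·1·11}·(-1)^1·(-1)^1 = -1.
v=3: a=3^-6·(≡1), b=3^-1·(≡1) mod 3; (1|3)=+1, (1|3)=+1; (−1)^{-6·-1·1}·(+1)^-1·(+1)^-6 = +1.
v=2: v_2(a)=4, v_2(b)=8; units ≡ 7, 5 (mod 8); ε·ε+αω+βω = 1·0+4·1+8·0 ≡ 0  ⇒  (a,b)_2 = +1.
v=41: a=41^2·(≡14), b=41^2·(≡9) mod 41; (14|41)=-1, (9|41)=+1; (−1)^{2·2·20}·(-1)^2·(+1)^2 = +1.
v=∞: 697015 > 0 and 2091045 > 0  ⇒  (a,b)_∞ = +1.
v=17: a=17^2·(≡8), b=17^2·(≡12) mod 17; (8|17)=+1, (12|17)=-1; (−1)^{2·2·8}·(+1)^2·(-1)^2 = +1.
v=11: a=11^3·(≡4), b=11^3·(≡4) mod 11; (4|11)=+1, (4|11)=+1; (−1)^{3·3·5}·(+1)^3·(+1)^3 = -1.
v=29: a=29^1·(≡13), b=29^-1·(≡26) mod 29; (13|29)=+1, (26|29)=-1; (−1)^{1·-1·14}·(+1)^-1·(-1)^1 = -1.
Ram(697015, 2091045) = {5, 11, 23, 29}; no ℚ_5-point on the conic.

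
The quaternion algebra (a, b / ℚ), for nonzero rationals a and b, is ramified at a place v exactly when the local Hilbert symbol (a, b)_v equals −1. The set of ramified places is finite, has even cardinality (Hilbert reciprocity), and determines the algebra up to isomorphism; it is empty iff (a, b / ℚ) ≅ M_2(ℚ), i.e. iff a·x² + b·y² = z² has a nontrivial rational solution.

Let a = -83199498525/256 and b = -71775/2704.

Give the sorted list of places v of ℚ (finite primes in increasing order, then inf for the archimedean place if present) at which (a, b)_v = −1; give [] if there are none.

(a, b) ≡ (-6061, -319) mod (ℚ^×)²; places V = {2, 3, 5, 11, 13, 19, 29, ∞}.
(a,b)_19: α=3, u≡9; β=0, v≡17 (mod 19); (9|19)=+1, (17|19)=+1; sign (−1)^0·+1^0·+1^3 = +1.
(a,b)_3: α=2, u≡2; β=2, v≡2 (mod 3); (2|3)=-1, (2|3)=-1; sign (−1)^0·-1^2·-1^2 = +1.
(a,b)_11: α=1, u≡6; β=1, v≡1 (mod 11); (6|11)=-1, (1|11)=+1; sign (−1)^1·-1^1·+1^1 = +1.
(a,b)_5: α=2, u≡4; β=2, v≡1 (mod 5); (4|5)=+1, (1|5)=+1; sign (−1)^0·+1^2·+1^2 = +1.
(a,b)_2: α=-8, β=-4; u≡3, v≡1 (mod 8); ε(u)ε(v)=1·0, αω(v)=-8·0, βω(u)=-4·1; sum ≡ 0  ⇒  +1.
(a,b)_13: α=2, u≡4; β=-2, v≡8 (mod 13); (4|13)=+1, (8|13)=-1; sign (−1)^0·+1^-2·-1^2 = +1.
(a,b)_∞: sgn(-6061)=−, sgn(-319)=−, so -1.
(a,b)_29: α=1, u≡24; β=1, v≡11 (mod 29); (24|29)=+1, (11|29)=-1; sign (−1)^0·+1^1·-1^1 = -1.
Ram(-6061, -319) = {29, ∞}; no ℚ_29-point on the conic.

[29, inf]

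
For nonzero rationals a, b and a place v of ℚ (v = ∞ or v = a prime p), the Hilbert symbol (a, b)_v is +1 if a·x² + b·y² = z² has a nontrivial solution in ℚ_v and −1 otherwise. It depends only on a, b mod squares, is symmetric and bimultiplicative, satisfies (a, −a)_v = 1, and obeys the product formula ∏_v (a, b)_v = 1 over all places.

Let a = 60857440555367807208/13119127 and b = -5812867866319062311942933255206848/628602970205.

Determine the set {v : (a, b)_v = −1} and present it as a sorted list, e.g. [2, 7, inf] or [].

[2, 7, 11, 17]

Mod squares: a ≡ 6006, b ≡ -3315. Check v ∈ {∞, 2, 3, 5, 7, 11, 13, 17, 19, 31, 37}.
v=7: a=7^-1·(≡2), b=7^-2·(≡5) mod 7; (2|7)=+1, (5|7)=-1; (−1)^{-1·-2·3}·(+1)^-2·(-1)^-1 = -1.
v=19: a=19^2·(≡13), b=19^4·(≡10) mod 19; (13|19)=-1, (10|19)=-1; (−1)^{2·4·9}·(-1)^4·(-1)^2 = +1.
v=37: a=37^-4·(≡16), b=37^-6·(≡15) mod 37; (16|37)=+1, (15|37)=-1; (−1)^{-4·-6·18}·(+1)^-6·(-1)^-4 = +1.
v=3: a=3^3·(≡1), b=3^5·(≡2) mod 3; (1|3)=+1, (2|3)=-1; (−1)^{3·5·1}·(+1)^5·(-1)^3 = +1.
v=11: a=11^3·(≡8), b=11^6·(≡2) mod 11; (8|11)=-1, (2|11)=-1; (−1)^{3·6·5}·(-1)^6·(-1)^3 = -1.
v=5: a=5^0·(≡4), b=5^-1·(≡2) mod 5; (4|5)=+1, (2|5)=-1; (−1)^{0·-1·2}·(+1)^-1·(-1)^0 = +1.
v=∞: 6006 > 0 and -3315 < 0  ⇒  (a,b)_∞ = +1.
v=31: a=31^4·(≡13), b=31^6·(≡4) mod 31; (13|31)=-1, (4|31)=+1; (−1)^{4·6·15}·(-1)^6·(+1)^4 = +1.
v=17: a=17^2·(≡6), b=17^3·(≡4) mod 17; (6|17)=-1, (4|17)=+1; (−1)^{2·3·8}·(-1)^3·(+1)^2 = -1.
v=2: v_2(a)=3, v_2(b)=6; units ≡ 3, 5 (mod 8); ε·ε+αω+βω = 1·0+3·1+6·1 ≡ 1  ⇒  (a,b)_2 = -1.
v=13: a=13^3·(≡7), b=13^5·(≡5) mod 13; (7|13)=-1, (5|13)=-1; (−1)^{3·5·6}·(-1)^5·(-1)^3 = +1.
(6006, -3315 / ℚ) ramifies at {2, 7, 11, 17}: a division algebra.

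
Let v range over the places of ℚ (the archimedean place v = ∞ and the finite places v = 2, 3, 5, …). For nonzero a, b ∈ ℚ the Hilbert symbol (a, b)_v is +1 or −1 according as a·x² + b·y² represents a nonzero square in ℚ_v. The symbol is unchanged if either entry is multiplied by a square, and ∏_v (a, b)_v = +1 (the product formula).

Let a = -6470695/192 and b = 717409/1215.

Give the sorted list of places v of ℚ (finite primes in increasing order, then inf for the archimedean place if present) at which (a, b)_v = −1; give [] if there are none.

[2, 3]

(a, b) ≡ (-165, 15) mod (ℚ^×)²; places V = {2, 3, 5, 7, 11, ∞}.
(a,b)_3: α=-1, u≡2; β=-5, v≡2 (mod 3); (2|3)=-1, (2|3)=-1; sign (−1)^1·-1^-5·-1^-1 = -1.
(a,b)_11: α=1, u≡7; β=4, v≡1 (mod 11); (7|11)=-1, (1|11)=+1; sign (−1)^0·-1^4·+1^1 = +1.
(a,b)_7: α=6, u≡5; β=2, v≡1 (mod 7); (5|7)=-1, (1|7)=+1; sign (−1)^0·-1^2·+1^6 = +1.
(a,b)_∞: sgn(-165)=−, sgn(15)=+, so +1.
(a,b)_5: α=1, u≡3; β=-1, v≡3 (mod 5); (3|5)=-1, (3|5)=-1; sign (−1)^0·-1^-1·-1^1 = +1.
(a,b)_2: α=-6, β=0; u≡3, v≡7 (mod 8); ε(u)ε(v)=1·1, αω(v)=-6·0, βω(u)=0·1; sum ≡ 1  ⇒  -1.
(-165, 15 / ℚ) ramifies at {2, 3}: a division algebra.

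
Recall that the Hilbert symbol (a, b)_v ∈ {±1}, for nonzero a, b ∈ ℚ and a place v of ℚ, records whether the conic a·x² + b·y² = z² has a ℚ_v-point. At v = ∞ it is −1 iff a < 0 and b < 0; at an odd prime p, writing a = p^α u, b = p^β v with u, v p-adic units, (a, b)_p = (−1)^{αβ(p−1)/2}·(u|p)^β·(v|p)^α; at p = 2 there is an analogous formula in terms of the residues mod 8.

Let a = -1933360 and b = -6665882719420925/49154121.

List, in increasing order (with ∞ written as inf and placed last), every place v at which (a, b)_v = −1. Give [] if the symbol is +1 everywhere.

(a, b) ≡ (-715, -77) mod (ℚ^×)²; places V = {2, 3, 5, 7, 11, 13, 19, 41, ∞}.
(a,b)_3: α=0, u≡2; β=-4, v≡1 (mod 3); (2|3)=-1, (1|3)=+1; sign (−1)^0·-1^-4·+1^0 = +1.
(a,b)_5: α=1, u≡3; β=2, v≡3 (mod 5); (3|5)=-1, (3|5)=-1; sign (−1)^0·-1^2·-1^1 = -1.
(a,b)_∞: sgn(-715)=−, sgn(-77)=−, so -1.
(a,b)_7: α=0, u≡5; β=3, v≡3 (mod 7); (5|7)=-1, (3|7)=-1; sign (−1)^0·-1^3·-1^0 = -1.
(a,b)_11: α=1, u≡9; β=5, v≡9 (mod 11); (9|11)=+1, (9|11)=+1; sign (−1)^1·+1^5·+1^1 = -1.
(a,b)_41: α=0, u≡36; β=-2, v≡16 (mod 41); (36|41)=+1, (16|41)=+1; sign (−1)^0·+1^-2·+1^0 = +1.
(a,b)_19: α=0, u≡4; β=-2, v≡10 (mod 19); (4|19)=+1, (10|19)=-1; sign (−1)^0·+1^-2·-1^0 = +1.
(a,b)_2: α=4, β=0; u≡5, v≡3 (mod 8); ε(u)ε(v)=0·1, αω(v)=4·1, βω(u)=0·1; sum ≡ 0  ⇒  +1.
(a,b)_13: α=3, u≡4; β=6, v≡3 (mod 13); (4|13)=+1, (3|13)=+1; sign (−1)^0·+1^6·+1^3 = +1.
Ram(-715, -77) = {5, 7, 11, ∞}; no ℚ_5-point on the conic.

[5, 7, 11, inf]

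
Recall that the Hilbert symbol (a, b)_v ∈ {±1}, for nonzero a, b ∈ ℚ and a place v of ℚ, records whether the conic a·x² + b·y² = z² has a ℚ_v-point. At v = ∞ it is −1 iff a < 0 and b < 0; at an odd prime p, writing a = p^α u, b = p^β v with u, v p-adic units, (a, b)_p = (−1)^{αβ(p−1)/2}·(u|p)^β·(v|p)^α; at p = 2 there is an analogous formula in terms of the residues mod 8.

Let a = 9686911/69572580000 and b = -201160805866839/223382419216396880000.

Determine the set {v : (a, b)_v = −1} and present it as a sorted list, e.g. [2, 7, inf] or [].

[2, 31]

Mod squares: a ≡ 1302, b ≡ -62. Check v ∈ {∞, 2, 3, 5, 7, 11, 13, 29, 31, 37, 43}.
v=3: a=3^-1·(≡2), b=3^2·(≡1) mod 3; (2|3)=-1, (1|3)=+1; (−1)^{-1·2·1}·(-1)^2·(+1)^-1 = +1.
v=37: a=37^-2·(≡30), b=37^-4·(≡9) mod 37; (30|37)=+1, (9|37)=+1; (−1)^{-2·-4·18}·(+1)^-4·(+1)^-2 = +1.
v=7: a=7^-1·(≡1), b=7^4·(≡2) mod 7; (1|7)=+1, (2|7)=+1; (−1)^{-1·4·3}·(+1)^4·(+1)^-1 = +1.
v=11: a=11^-2·(≡3), b=11^-6·(≡5) mod 11; (3|11)=+1, (5|11)=+1; (−1)^{-2·-6·5}·(+1)^-6·(+1)^-2 = +1.
v=43: a=43^2·(≡28), b=43^2·(≡9) mod 43; (28|43)=-1, (9|43)=+1; (−1)^{2·2·21}·(-1)^2·(+1)^2 = +1.
v=2: v_2(a)=-5, v_2(b)=-7; units ≡ 3, 1 (mod 8); ε·ε+αω+βω = 1·0+-5·0+-7·1 ≡ 1  ⇒  (a,b)_2 = -1.
v=29: a=29^0·(≡19), b=29^-2·(≡23) mod 29; (19|29)=-1, (23|29)=+1; (−1)^{0·-2·14}·(-1)^-2·(+1)^0 = +1.
v=5: a=5^-4·(≡2), b=5^-4·(≡2) mod 5; (2|5)=-1, (2|5)=-1; (−1)^{-4·-4·2}·(-1)^-4·(-1)^-4 = +1.
v=∞: 1302 > 0 and -62 < 0  ⇒  (a,b)_∞ = +1.
v=31: a=31^1·(≡26), b=31^3·(≡30) mod 31; (26|31)=-1, (30|31)=-1; (−1)^{1·3·15}·(-1)^3·(-1)^1 = -1.
v=13: a=13^2·(≡2), b=13^2·(≡3) mod 13; (2|13)=-1, (3|13)=+1; (−1)^{2·2·6}·(-1)^2·(+1)^2 = +1.
|Ram(1302, -62)| = 2, even; anisotropic at {2, 31}.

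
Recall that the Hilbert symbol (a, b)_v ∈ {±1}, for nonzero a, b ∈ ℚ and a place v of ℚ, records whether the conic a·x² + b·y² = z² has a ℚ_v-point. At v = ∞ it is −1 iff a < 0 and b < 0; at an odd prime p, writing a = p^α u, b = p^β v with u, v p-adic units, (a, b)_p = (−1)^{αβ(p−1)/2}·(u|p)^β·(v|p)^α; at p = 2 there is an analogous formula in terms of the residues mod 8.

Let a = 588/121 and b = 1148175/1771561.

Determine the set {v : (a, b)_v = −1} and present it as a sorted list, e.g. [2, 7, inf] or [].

[2, 7]

(a, b) ≡ (3, 7) mod (ℚ^×)²; places V = {2, 3, 5, 7, 11, ∞}.
(a,b)_5: α=0, u≡3; β=2, v≡2 (mod 5); (3|5)=-1, (2|5)=-1; sign (−1)^0·-1^2·-1^0 = +1.
(a,b)_7: α=2, u≡6; β=1, v≡1 (mod 7); (6|7)=-1, (1|7)=+1; sign (−1)^0·-1^1·+1^2 = -1.
(a,b)_11: α=-2, u≡5; β=-6, v≡6 (mod 11); (5|11)=+1, (6|11)=-1; sign (−1)^0·+1^-6·-1^-2 = +1.
(a,b)_∞: sgn(3)=+, sgn(7)=+, so +1.
(a,b)_3: α=1, u≡1; β=8, v≡1 (mod 3); (1|3)=+1, (1|3)=+1; sign (−1)^0·+1^8·+1^1 = +1.
(a,b)_2: α=2, β=0; u≡3, v≡7 (mod 8); ε(u)ε(v)=1·1, αω(v)=2·0, βω(u)=0·1; sum ≡ 1  ⇒  -1.
Ram(3, 7) = {2, 7}; no ℚ_2-point on the conic.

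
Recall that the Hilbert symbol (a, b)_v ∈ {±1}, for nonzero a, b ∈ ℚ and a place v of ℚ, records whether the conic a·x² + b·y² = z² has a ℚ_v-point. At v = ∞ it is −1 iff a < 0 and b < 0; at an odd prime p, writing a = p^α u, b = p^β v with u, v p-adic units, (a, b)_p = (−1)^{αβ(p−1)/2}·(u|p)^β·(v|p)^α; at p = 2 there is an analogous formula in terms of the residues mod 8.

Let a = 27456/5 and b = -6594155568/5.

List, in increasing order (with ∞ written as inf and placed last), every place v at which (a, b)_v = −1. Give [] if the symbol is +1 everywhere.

(a, b) ≡ (2145, -150535) mod (ℚ^×)²; places V = {2, 3, 5, 7, 11, 13, 17, 23, ∞}.
(a,b)_5: α=-1, u≡1; β=-1, v≡2 (mod 5); (1|5)=+1, (2|5)=-1; sign (−1)^0·+1^-1·-1^-1 = -1.
(a,b)_3: α=1, u≡1; β=4, v≡2 (mod 3); (1|3)=+1, (2|3)=-1; sign (−1)^0·+1^4·-1^1 = -1.
(a,b)_2: α=6, β=4; u≡1, v≡1 (mod 8); ε(u)ε(v)=0·0, αω(v)=6·0, βω(u)=4·0; sum ≡ 0  ⇒  +1.
(a,b)_13: α=1, u≡9; β=2, v≡7 (mod 13); (9|13)=+1, (7|13)=-1; sign (−1)^0·+1^2·-1^1 = -1.
(a,b)_17: α=0, u≡7; β=1, v≡16 (mod 17); (7|17)=-1, (16|17)=+1; sign (−1)^0·-1^1·+1^0 = -1.
(a,b)_7: α=0, u≡6; β=1, v≡5 (mod 7); (6|7)=-1, (5|7)=-1; sign (−1)^0·-1^1·-1^0 = -1.
(a,b)_23: α=0, u≡8; β=1, v≡21 (mod 23); (8|23)=+1, (21|23)=-1; sign (−1)^0·+1^1·-1^0 = +1.
(a,b)_11: α=1, u≡2; β=1, v≡10 (mod 11); (2|11)=-1, (10|11)=-1; sign (−1)^1·-1^1·-1^1 = -1.
(a,b)_∞: sgn(2145)=+, sgn(-150535)=−, so +1.
|Ram(2145, -150535)| = 6, even; anisotropic at {3, 5, 7, 11, 13, 17}.

[3, 5, 7, 11, 13, 17]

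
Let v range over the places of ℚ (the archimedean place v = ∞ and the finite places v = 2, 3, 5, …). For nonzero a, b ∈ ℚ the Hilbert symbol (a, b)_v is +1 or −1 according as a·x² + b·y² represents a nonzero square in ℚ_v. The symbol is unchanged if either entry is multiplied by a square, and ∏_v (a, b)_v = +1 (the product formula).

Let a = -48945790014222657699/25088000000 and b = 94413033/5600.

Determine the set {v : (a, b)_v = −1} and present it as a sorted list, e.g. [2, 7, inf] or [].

(a, b) ≡ (-38, 798) mod (ℚ^×)²; places V = {2, 3, 5, 7, 11, 13, 17, 19, ∞}.
(a,b)_2: α=-15, β=-5; u≡5, v≡7 (mod 8); ε(u)ε(v)=0·1, αω(v)=-15·0, βω(u)=-5·1; sum ≡ 1  ⇒  -1.
(a,b)_17: α=2, u≡9; β=0, v≡2 (mod 17); (9|17)=+1, (2|17)=+1; sign (−1)^0·+1^0·+1^2 = +1.
(a,b)_3: α=10, u≡1; β=5, v≡2 (mod 3); (1|3)=+1, (2|3)=-1; sign (−1)^0·+1^5·-1^10 = +1.
(a,b)_11: α=4, u≡8; β=2, v≡10 (mod 11); (8|11)=-1, (10|11)=-1; sign (−1)^0·-1^2·-1^4 = +1.
(a,b)_13: α=4, u≡4; β=2, v≡6 (mod 13); (4|13)=+1, (6|13)=-1; sign (−1)^0·+1^2·-1^4 = +1.
(a,b)_7: α=-2, u≡4; β=-1, v≡4 (mod 7); (4|7)=+1, (4|7)=+1; sign (−1)^0·+1^-1·+1^-2 = +1.
(a,b)_5: α=-6, u≡3; β=-2, v≡2 (mod 5); (3|5)=-1, (2|5)=-1; sign (−1)^0·-1^-2·-1^-6 = +1.
(a,b)_19: α=3, u≡6; β=1, v≡4 (mod 19); (6|19)=+1, (4|19)=+1; sign (−1)^1·+1^1·+1^3 = -1.
(a,b)_∞: sgn(-38)=−, sgn(798)=+, so +1.
|Ram(-38, 798)| = 2, even; anisotropic at {2, 19}.

[2, 19]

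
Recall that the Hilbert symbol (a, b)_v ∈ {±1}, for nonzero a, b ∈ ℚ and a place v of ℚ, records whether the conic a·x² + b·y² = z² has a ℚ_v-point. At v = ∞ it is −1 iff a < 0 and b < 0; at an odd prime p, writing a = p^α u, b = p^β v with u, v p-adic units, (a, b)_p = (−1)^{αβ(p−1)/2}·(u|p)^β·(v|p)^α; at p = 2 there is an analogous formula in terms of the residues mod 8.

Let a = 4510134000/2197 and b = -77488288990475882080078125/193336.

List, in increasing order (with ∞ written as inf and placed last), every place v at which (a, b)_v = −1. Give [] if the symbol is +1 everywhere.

[2, 5, 7, 11]

Mod squares: a ≡ 195, b ≡ -102102. Check v ∈ {∞, 2, 3, 5, 7, 11, 13, 17}.
v=13: a=13^-3·(≡8), b=13^-3·(≡8) mod 13; (8|13)=-1, (8|13)=-1; (−1)^{-3·-3·6}·(-1)^-3·(-1)^-3 = +1.
v=17: a=17^4·(≡2), b=17^11·(≡7) mod 17; (2|17)=+1, (7|17)=-1; (−1)^{4·11·8}·(+1)^11·(-1)^4 = +1.
v=11: a=11^0·(≡8), b=11^-1·(≡2) mod 11; (8|11)=-1, (2|11)=-1; (−1)^{0·-1·5}·(-1)^-1·(-1)^0 = -1.
v=3: a=3^3·(≡2), b=3^3·(≡1) mod 3; (2|3)=-1, (1|3)=+1; (−1)^{3·3·1}·(-1)^3·(+1)^3 = +1.
v=∞: 195 > 0 and -102102 < 0  ⇒  (a,b)_∞ = +1.
v=7: a=7^0·(≡6), b=7^3·(≡4) mod 7; (6|7)=-1, (4|7)=+1; (−1)^{0·3·3}·(-1)^3·(+1)^0 = -1.
v=2: v_2(a)=4, v_2(b)=-3; units ≡ 3, 5 (mod 8); ε·ε+αω+βω = 1·0+4·1+-3·1 ≡ 1  ⇒  (a,b)_2 = -1.
v=5: a=5^3·(≡1), b=5^12·(≡2) mod 5; (1|5)=+1, (2|5)=-1; (−1)^{3·12·2}·(+1)^12·(-1)^3 = -1.
(195, -102102 / ℚ) ramifies at {2, 5, 7, 11}: a division algebra.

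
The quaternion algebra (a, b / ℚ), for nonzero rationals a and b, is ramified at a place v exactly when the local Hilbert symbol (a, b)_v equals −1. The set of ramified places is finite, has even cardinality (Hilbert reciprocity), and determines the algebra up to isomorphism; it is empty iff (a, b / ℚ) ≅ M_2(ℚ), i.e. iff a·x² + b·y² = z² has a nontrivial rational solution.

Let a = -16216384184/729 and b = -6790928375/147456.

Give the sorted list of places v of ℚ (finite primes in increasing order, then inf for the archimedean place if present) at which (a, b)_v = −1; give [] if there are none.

[7, 11, 17, inf]

Mod squares: a ≡ -14, b ≡ -935. Check v ∈ {∞, 2, 3, 5, 7, 11, 13, 17}.
v=17: a=17^2·(≡10), b=17^1·(≡9) mod 17; (10|17)=-1, (9|17)=+1; (−1)^{2·1·8}·(-1)^1·(+1)^2 = -1.
v=3: a=3^-6·(≡1), b=3^-2·(≡1) mod 3; (1|3)=+1, (1|3)=+1; (−1)^{-6·-2·1}·(+1)^-2·(+1)^-6 = +1.
v=∞: -14 < 0 and -935 < 0  ⇒  (a,b)_∞ = -1.
v=13: a=13^2·(≡1), b=13^0·(≡12) mod 13; (1|13)=+1, (12|13)=+1; (−1)^{2·0·6}·(+1)^0·(+1)^2 = +1.
v=11: a=11^2·(≡2), b=11^3·(≡5) mod 11; (2|11)=-1, (5|11)=+1; (−1)^{2·3·5}·(-1)^3·(+1)^2 = -1.
v=2: v_2(a)=3, v_2(b)=-14; units ≡ 1, 1 (mod 8); ε·ε+αω+βω = 0·0+3·0+-14·0 ≡ 0  ⇒  (a,b)_2 = +1.
v=7: a=7^3·(≡3), b=7^4·(≡3) mod 7; (3|7)=-1, (3|7)=-1; (−1)^{3·4·3}·(-1)^4·(-1)^3 = -1.
v=5: a=5^0·(≡4), b=5^3·(≡3) mod 5; (4|5)=+1, (3|5)=-1; (−1)^{0·3·2}·(+1)^3·(-1)^0 = +1.
Ram(-14, -935) = {7, 11, 17, ∞}; no ℚ_7-point on the conic.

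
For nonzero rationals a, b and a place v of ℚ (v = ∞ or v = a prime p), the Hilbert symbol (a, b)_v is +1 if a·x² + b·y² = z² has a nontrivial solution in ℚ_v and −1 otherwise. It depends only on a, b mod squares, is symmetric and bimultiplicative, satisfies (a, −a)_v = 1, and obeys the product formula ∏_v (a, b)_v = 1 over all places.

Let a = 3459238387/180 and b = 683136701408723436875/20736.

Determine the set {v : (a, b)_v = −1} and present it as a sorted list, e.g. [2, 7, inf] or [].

[2, 11, 17, 23]

(a, b) ≡ (935, 299) mod (ℚ^×)²; places V = {2, 3, 5, 7, 11, 13, 17, 19, 23, ∞}.
(a,b)_23: α=2, u≡22; β=1, v≡9 (mod 23); (22|23)=-1, (9|23)=+1; sign (−1)^0·-1^1·+1^2 = -1.
(a,b)_3: α=-2, u≡2; β=-4, v≡2 (mod 3); (2|3)=-1, (2|3)=-1; sign (−1)^0·-1^-4·-1^-2 = +1.
(a,b)_5: α=-1, u≡2; β=4, v≡4 (mod 5); (2|5)=-1, (4|5)=+1; sign (−1)^0·-1^4·+1^-1 = +1.
(a,b)_13: α=0, u≡3; β=3, v≡12 (mod 13); (3|13)=+1, (12|13)=+1; sign (−1)^0·+1^3·+1^0 = +1.
(a,b)_2: α=-2, β=-8; u≡7, v≡3 (mod 8); ε(u)ε(v)=1·1, αω(v)=-2·1, βω(u)=-8·0; sum ≡ 1  ⇒  -1.
(a,b)_7: α=0, u≡2; β=2, v≡5 (mod 7); (2|7)=+1, (5|7)=-1; sign (−1)^0·+1^2·-1^0 = +1.
(a,b)_11: α=3, u≡10; β=4, v≡10 (mod 11); (10|11)=-1, (10|11)=-1; sign (−1)^0·-1^4·-1^3 = -1.
(a,b)_19: α=0, u≡9; β=2, v≡3 (mod 19); (9|19)=+1, (3|19)=-1; sign (−1)^0·+1^2·-1^0 = +1.
(a,b)_∞: sgn(935)=+, sgn(299)=+, so +1.
(a,b)_17: α=3, u≡1; β=4, v≡14 (mod 17); (1|17)=+1, (14|17)=-1; sign (−1)^0·+1^4·-1^3 = -1.
(935, 299 / ℚ) ramifies at {2, 11, 17, 23}: a division algebra.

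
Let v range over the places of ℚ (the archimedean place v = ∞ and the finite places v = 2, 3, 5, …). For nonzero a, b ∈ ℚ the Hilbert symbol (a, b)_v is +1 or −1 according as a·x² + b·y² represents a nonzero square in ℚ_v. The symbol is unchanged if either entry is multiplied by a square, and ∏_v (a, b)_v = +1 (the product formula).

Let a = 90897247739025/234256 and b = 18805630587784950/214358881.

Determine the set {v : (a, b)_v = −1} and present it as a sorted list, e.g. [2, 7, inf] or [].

[]

(a, b) ≡ (466089, 49062) mod (ℚ^×)²; places V = {2, 3, 5, 7, 11, 13, 17, 19, 37, ∞}.
(a,b)_2: α=-4, β=1; u≡1, v≡3 (mod 8); ε(u)ε(v)=0·1, αω(v)=-4·1, βω(u)=1·0; sum ≡ 0  ⇒  +1.
(a,b)_5: α=2, u≡1; β=2, v≡3 (mod 5); (1|5)=+1, (3|5)=-1; sign (−1)^0·+1^2·-1^2 = +1.
(a,b)_3: α=3, u≡2; β=1, v≡1 (mod 3); (2|3)=-1, (1|3)=+1; sign (−1)^1·-1^1·+1^3 = +1.
(a,b)_∞: sgn(466089)=+, sgn(49062)=+, so +1.
(a,b)_13: α=1, u≡12; β=1, v≡4 (mod 13); (12|13)=+1, (4|13)=+1; sign (−1)^0·+1^1·+1^1 = +1.
(a,b)_17: α=1, u≡13; β=1, v≡1 (mod 17); (13|17)=+1, (1|17)=+1; sign (−1)^0·+1^1·+1^1 = +1.
(a,b)_11: α=-4, u≡7; β=-8, v≡8 (mod 11); (7|11)=-1, (8|11)=-1; sign (−1)^0·-1^-8·-1^-4 = +1.
(a,b)_19: α=3, u≡3; β=4, v≡17 (mod 19); (3|19)=-1, (17|19)=+1; sign (−1)^0·-1^4·+1^3 = +1.
(a,b)_7: α=4, u≡4; β=6, v≡3 (mod 7); (4|7)=+1, (3|7)=-1; sign (−1)^0·+1^6·-1^4 = +1.
(a,b)_37: α=1, u≡19; β=1, v≡8 (mod 37); (19|37)=-1, (8|37)=-1; sign (−1)^0·-1^1·-1^1 = +1.
Every local symbol is +1, so the conic 466089·x² + 49062·y² = z² has ℚ_v-points for all v and hence a ℚ-point; (a, b / ℚ) ≅ M_2(ℚ).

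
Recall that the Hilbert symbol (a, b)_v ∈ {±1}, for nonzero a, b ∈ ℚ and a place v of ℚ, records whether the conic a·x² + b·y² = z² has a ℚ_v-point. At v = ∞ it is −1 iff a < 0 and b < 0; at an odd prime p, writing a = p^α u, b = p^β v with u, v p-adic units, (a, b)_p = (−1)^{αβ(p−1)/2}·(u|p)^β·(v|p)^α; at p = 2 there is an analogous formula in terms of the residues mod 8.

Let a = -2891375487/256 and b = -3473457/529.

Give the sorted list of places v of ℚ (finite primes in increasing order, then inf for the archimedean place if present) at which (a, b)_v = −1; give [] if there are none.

[3, 11, 13, 29, 31, inf]

(a, b) ≡ (-6556407, -20553) mod (ℚ^×)²; places V = {2, 3, 7, 11, 13, 17, 23, 29, 31, ∞}.
(a,b)_13: α=1, u≡12; β=3, v≡2 (mod 13); (12|13)=+1, (2|13)=-1; sign (−1)^0·+1^3·-1^1 = -1.
(a,b)_23: α=0, u≡10; β=-2, v≡3 (mod 23); (10|23)=-1, (3|23)=+1; sign (−1)^0·-1^-2·+1^0 = +1.
(a,b)_29: α=1, u≡22; β=0, v≡15 (mod 29); (22|29)=+1, (15|29)=-1; sign (−1)^0·+1^0·-1^1 = -1.
(a,b)_∞: sgn(-6556407)=−, sgn(-20553)=−, so -1.
(a,b)_3: α=3, u≡1; β=1, v≡1 (mod 3); (1|3)=+1, (1|3)=+1; sign (−1)^1·+1^1·+1^3 = -1.
(a,b)_31: α=1, u≡14; β=1, v≡9 (mod 31); (14|31)=+1, (9|31)=+1; sign (−1)^1·+1^1·+1^1 = -1.
(a,b)_2: α=-8, β=0; u≡1, v≡7 (mod 8); ε(u)ε(v)=0·1, αω(v)=-8·0, βω(u)=0·0; sum ≡ 0  ⇒  +1.
(a,b)_7: α=2, u≡5; β=0, v≡5 (mod 7); (5|7)=-1, (5|7)=-1; sign (−1)^0·-1^0·-1^2 = +1.
(a,b)_17: α=1, u≡9; β=1, v≡1 (mod 17); (9|17)=+1, (1|17)=+1; sign (−1)^0·+1^1·+1^1 = +1.
(a,b)_11: α=1, u≡3; β=0, v≡2 (mod 11); (3|11)=+1, (2|11)=-1; sign (−1)^0·+1^0·-1^1 = -1.
(-6556407, -20553 / ℚ) ramifies at {3, 11, 13, 29, 31, ∞}: a division algebra.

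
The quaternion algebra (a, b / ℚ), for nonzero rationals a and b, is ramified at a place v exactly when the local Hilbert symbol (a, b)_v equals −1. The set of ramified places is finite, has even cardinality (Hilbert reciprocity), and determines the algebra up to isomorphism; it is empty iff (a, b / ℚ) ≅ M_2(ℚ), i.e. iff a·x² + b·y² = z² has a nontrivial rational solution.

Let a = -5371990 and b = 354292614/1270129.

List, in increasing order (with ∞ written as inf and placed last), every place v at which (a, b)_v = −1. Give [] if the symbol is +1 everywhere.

(a, b) ≡ (-5590, 806) mod (ℚ^×)²; places V = {2, 3, 5, 7, 13, 17, 23, 31, 43, ∞}.
(a,b)_∞: sgn(-5590)=−, sgn(806)=+, so +1.
(a,b)_31: α=2, u≡21; β=1, v≡23 (mod 31); (21|31)=-1, (23|31)=-1; sign (−1)^0·-1^1·-1^2 = -1.
(a,b)_5: α=1, u≡2; β=0, v≡1 (mod 5); (2|5)=-1, (1|5)=+1; sign (−1)^0·-1^0·+1^1 = +1.
(a,b)_43: α=1, u≡28; β=0, v≡42 (mod 43); (28|43)=-1, (42|43)=-1; sign (−1)^0·-1^0·-1^1 = -1.
(a,b)_7: α=0, u≡6; β=-4, v≡1 (mod 7); (6|7)=-1, (1|7)=+1; sign (−1)^0·-1^-4·+1^0 = +1.
(a,b)_3: α=0, u≡2; β=2, v≡2 (mod 3); (2|3)=-1, (2|3)=-1; sign (−1)^0·-1^2·-1^0 = +1.
(a,b)_13: α=1, u≡1; β=3, v≡12 (mod 13); (1|13)=+1, (12|13)=+1; sign (−1)^0·+1^3·+1^1 = +1.
(a,b)_23: α=0, u≡5; β=-2, v≡12 (mod 23); (5|23)=-1, (12|23)=+1; sign (−1)^0·-1^-2·+1^0 = +1.
(a,b)_17: α=0, u≡10; β=2, v≡7 (mod 17); (10|17)=-1, (7|17)=-1; sign (−1)^0·-1^2·-1^0 = +1.
(a,b)_2: α=1, β=1; u≡5, v≡3 (mod 8); ε(u)ε(v)=0·1, αω(v)=1·1, βω(u)=1·1; sum ≡ 0  ⇒  +1.
Ram(-5590, 806) = {31, 43}; no ℚ_31-point on the conic.

[31, 43]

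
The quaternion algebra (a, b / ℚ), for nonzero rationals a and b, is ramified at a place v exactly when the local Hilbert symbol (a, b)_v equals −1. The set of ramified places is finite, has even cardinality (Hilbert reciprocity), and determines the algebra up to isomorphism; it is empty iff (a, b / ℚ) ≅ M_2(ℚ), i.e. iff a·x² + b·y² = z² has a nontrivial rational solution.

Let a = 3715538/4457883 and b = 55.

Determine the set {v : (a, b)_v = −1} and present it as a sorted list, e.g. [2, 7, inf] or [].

Mod squares: a ≡ 6, b ≡ 55. Check v ∈ {∞, 2, 3, 5, 11, 23, 29, 47, 53}.
v=2: v_2(a)=1, v_2(b)=0; units ≡ 3, 7 (mod 8); ε·ε+αω+βω = 1·1+1·0+0·1 ≡ 1  ⇒  (a,b)_2 = -1.
v=11: a=11^0·(≡2), b=11^1·(≡5) mod 11; (2|11)=-1, (5|11)=+1; (−1)^{0·1·5}·(-1)^1·(+1)^0 = -1.
v=53: a=53^-2·(≡9), b=53^0·(≡2) mod 53; (9|53)=+1, (2|53)=-1; (−1)^{-2·0·26}·(+1)^0·(-1)^-2 = +1.
v=47: a=47^2·(≡24), b=47^0·(≡8) mod 47; (24|47)=+1, (8|47)=+1; (−1)^{2·0·23}·(+1)^0·(+1)^2 = +1.
v=29: a=29^2·(≡13), b=29^0·(≡26) mod 29; (13|29)=+1, (26|29)=-1; (−1)^{2·0·14}·(+1)^0·(-1)^2 = +1.
v=∞: 6 > 0 and 55 > 0  ⇒  (a,b)_∞ = +1.
v=23: a=23^-2·(≡8), b=23^0·(≡9) mod 23; (8|23)=+1, (9|23)=+1; (−1)^{-2·0·11}·(+1)^0·(+1)^-2 = +1.
v=3: a=3^-1·(≡2), b=3^0·(≡1) mod 3; (2|3)=-1, (1|3)=+1; (−1)^{-1·0·1}·(-1)^0·(+1)^-1 = +1.
v=5: a=5^0·(≡1), b=5^1·(≡1) mod 5; (1|5)=+1, (1|5)=+1; (−1)^{0·1·2}·(+1)^1·(+1)^0 = +1.
Ram(6, 55) = {2, 11}; no ℚ_2-point on the conic.

[2, 11]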